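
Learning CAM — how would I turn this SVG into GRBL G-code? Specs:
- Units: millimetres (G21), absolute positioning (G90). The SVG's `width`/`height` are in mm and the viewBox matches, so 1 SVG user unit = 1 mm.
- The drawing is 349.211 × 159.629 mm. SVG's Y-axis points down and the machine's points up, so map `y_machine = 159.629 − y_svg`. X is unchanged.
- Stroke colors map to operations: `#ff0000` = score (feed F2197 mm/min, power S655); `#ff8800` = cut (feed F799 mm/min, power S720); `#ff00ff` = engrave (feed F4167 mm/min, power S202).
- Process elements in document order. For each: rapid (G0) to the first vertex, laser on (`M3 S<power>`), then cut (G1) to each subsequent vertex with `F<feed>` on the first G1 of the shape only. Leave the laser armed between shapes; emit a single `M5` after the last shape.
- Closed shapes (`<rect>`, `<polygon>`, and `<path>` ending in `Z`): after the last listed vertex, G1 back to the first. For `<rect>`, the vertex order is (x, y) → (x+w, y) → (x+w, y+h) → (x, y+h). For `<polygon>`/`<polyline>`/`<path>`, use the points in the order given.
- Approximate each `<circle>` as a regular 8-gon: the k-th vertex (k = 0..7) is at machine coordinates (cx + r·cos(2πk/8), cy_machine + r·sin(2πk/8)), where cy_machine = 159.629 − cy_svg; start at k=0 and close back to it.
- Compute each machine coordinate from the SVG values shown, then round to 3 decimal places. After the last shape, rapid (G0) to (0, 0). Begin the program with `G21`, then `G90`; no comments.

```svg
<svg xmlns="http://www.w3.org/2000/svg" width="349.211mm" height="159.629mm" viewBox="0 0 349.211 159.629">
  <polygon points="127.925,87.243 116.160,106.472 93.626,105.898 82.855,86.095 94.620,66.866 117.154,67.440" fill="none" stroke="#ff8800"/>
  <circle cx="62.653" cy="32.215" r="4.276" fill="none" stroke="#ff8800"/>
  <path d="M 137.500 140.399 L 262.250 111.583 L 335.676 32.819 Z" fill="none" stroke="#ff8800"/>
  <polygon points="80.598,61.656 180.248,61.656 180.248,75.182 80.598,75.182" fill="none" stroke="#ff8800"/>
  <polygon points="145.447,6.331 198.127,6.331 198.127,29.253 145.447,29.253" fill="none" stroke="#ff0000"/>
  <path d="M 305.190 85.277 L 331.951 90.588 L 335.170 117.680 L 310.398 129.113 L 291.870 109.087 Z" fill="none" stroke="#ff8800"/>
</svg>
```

Since the viewBox matches the mm dimensions, user units are millimetres directly. The only transform is the Y-flip y_m = 159.629 − y_svg.

Shape 1 is a regular polygon drawn with `<polygon>`. Its stroke #ff8800 means cut at S720, F799. After flipping Y the toolpath is (127.925,72.386) → (116.160,53.157) → (93.626,53.731) → (82.855,73.534) → (94.620,92.763) → (117.154,92.189) → (127.925,72.386), returning to the start.

Shape 2 is a circle drawn with `<circle>`. Its stroke #ff8800 means cut at S720, F799. After flipping Y the toolpath is (66.929,127.414) → (65.677,130.438) → (62.653,131.690) → (59.629,130.438) → (58.377,127.414) → (59.629,124.390) → (62.653,123.138) → (65.677,124.390) → (66.929,127.414), returning to the start.

Shape 3 is a closed polygon drawn with `<path>`. Its stroke #ff8800 means cut at S720, F799. After flipping Y the toolpath is (137.500,19.230) → (262.250,48.046) → (335.676,126.810) → (137.500,19.230), returning to the start.

Shape 4 is a rectangle drawn with `<polygon>`. Its stroke #ff8800 means cut at S720, F799. After flipping Y the toolpath is (80.598,97.973) → (180.248,97.973) → (180.248,84.447) → (80.598,84.447) → (80.598,97.973), returning to the start.

Shape 5 is a rectangle drawn with `<polygon>`. Its stroke #ff0000 means score at S655, F2197. After flipping Y the toolpath is (145.447,153.298) → (198.127,153.298) → (198.127,130.376) → (145.447,130.376) → (145.447,153.298), returning to the start.

Shape 6 is a regular polygon drawn with `<path>`. Its stroke #ff8800 means cut at S720, F799. After flipping Y the toolpath is (305.190,74.352) → (331.951,69.041) → (335.170,41.949) → (310.398,30.516) → (291.870,50.542) → (305.190,74.352), returning to the start.

G21
G90
G0 X127.925 Y72.386
M3 S720
G1 X116.160 Y53.157 F799
G1 X93.626 Y53.731
G1 X82.855 Y73.534
G1 X94.620 Y92.763
G1 X117.154 Y92.189
G1 X127.925 Y72.386
G0 X66.929 Y127.414
M3 S720
G1 X65.677 Y130.438 F799
G1 X62.653 Y131.690
G1 X59.629 Y130.438
G1 X58.377 Y127.414
G1 X59.629 Y124.390
G1 X62.653 Y123.138
G1 X65.677 Y124.390
G1 X66.929 Y127.414
G0 X137.500 Y19.230
M3 S720
G1 X262.250 Y48.046 F799
G1 X335.676 Y126.810
G1 X137.500 Y19.230
G0 X80.598 Y97.973
M3 S720
G1 X180.248 Y97.973 F799
G1 X180.248 Y84.447
G1 X80.598 Y84.447
G1 X80.598 Y97.973
G0 X145.447 Y153.298
M3 S655
G1 X198.127 Y153.298 F2197
G1 X198.127 Y130.376
G1 X145.447 Y130.376
G1 X145.447 Y153.298
G0 X305.190 Y74.352
M3 S720
G1 X331.951 Y69.041 F799
G1 X335.170 Y41.949
G1 X310.398 Y30.516
G1 X291.870 Y50.542
G1 X305.190 Y74.352
M5
G0 X0.000 Y0.000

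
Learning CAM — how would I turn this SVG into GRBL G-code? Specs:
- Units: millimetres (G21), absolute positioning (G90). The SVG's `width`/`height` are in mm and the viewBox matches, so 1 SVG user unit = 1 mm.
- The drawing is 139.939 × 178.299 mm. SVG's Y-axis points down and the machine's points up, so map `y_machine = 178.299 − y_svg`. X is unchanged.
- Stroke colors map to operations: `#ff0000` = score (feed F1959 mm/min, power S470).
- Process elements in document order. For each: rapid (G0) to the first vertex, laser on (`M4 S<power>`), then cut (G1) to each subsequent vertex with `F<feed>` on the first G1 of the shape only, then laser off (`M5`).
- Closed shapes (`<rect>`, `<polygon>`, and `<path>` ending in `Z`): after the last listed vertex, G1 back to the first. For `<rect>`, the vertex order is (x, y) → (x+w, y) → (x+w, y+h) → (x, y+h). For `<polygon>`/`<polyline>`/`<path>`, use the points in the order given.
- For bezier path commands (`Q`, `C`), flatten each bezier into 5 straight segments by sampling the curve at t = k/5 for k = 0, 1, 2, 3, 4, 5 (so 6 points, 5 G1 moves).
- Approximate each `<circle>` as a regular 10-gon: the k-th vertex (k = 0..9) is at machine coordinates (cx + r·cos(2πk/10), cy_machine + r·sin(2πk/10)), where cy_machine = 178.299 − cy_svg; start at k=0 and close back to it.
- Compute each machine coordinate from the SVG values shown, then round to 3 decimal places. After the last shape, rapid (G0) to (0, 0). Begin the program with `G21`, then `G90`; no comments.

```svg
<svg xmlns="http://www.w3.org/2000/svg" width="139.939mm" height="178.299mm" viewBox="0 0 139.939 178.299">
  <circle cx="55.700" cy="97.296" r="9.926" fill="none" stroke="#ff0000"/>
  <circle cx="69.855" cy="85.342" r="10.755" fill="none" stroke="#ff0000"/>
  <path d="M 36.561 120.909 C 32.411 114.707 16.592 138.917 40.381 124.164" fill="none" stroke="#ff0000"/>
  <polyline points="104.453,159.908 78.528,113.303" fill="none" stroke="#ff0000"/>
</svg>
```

viewBox `0 0 139.939 178.299` with mm width/height → 1 unit = 1 mm. Flip: y_m = 178.299 − y_svg.

**Shape 1** — `<circle>` circle, stroke `#ff0000` → score (S470, F1959). Machine vertices: (65.626,81.003) → (63.730,86.837) → (58.767,90.443) → (52.633,90.443) → (47.670,86.837) → (45.774,81.003) → (47.670,75.169) → (52.633,71.563) → (58.767,71.563) → (63.730,75.169) → (65.626,81.003). Closed: final G1 returns to the first vertex.

**Shape 2** — `<circle>` circle, stroke `#ff0000` → score (S470, F1959). Machine vertices: (80.610,92.957) → (78.556,99.279) → (73.178,103.186) → (66.532,103.186) → (61.154,99.279) → (59.100,92.957) → (61.154,86.635) → (66.532,82.728) → (73.178,82.728) → (78.556,86.635) → (80.610,92.957). Closed: final G1 returns to the first vertex.

**Shape 3** — `<path>` cubic bezier, stroke `#ff0000` → score (S470, F1959). Control points (SVG): P0=(36.561,120.909), P1=(32.411,114.707), P2=(16.592,138.917), P3=(40.381,124.164); sampled at t=k/5. Machine vertices: (36.561,57.390) → (33.081,58.017) → (29.262,54.675) → (27.564,50.694) → (30.450,49.404) → (40.381,54.135). Open path.

**Shape 4** — `<polyline>` line segment, stroke `#ff0000` → score (S470, F1959). Machine vertices: (104.453,18.391) → (78.528,64.996). Open path.

G21
G90
G0 X65.626 Y81.003
M4 S470
G1 X63.730 Y86.837 F1959
G1 X58.767 Y90.443
G1 X52.633 Y90.443
G1 X47.670 Y86.837
G1 X45.774 Y81.003
G1 X47.670 Y75.169
G1 X52.633 Y71.563
G1 X58.767 Y71.563
G1 X63.730 Y75.169
G1 X65.626 Y81.003
M5
G0 X80.610 Y92.957
M4 S470
G1 X78.556 Y99.279 F1959
G1 X73.178 Y103.186
G1 X66.532 Y103.186
G1 X61.154 Y99.279
G1 X59.100 Y92.957
G1 X61.154 Y86.635
G1 X66.532 Y82.728
G1 X73.178 Y82.728
G1 X78.556 Y86.635
G1 X80.610 Y92.957
M5
G0 X36.561 Y57.390
M4 S470
G1 X33.081 Y58.017 F1959
G1 X29.262 Y54.675
G1 X27.564 Y50.694
G1 X30.450 Y49.404
G1 X40.381 Y54.135
M5
G0 X104.453 Y18.391
M4 S470
G1 X78.528 Y64.996 F1959
M5
G0 X0.000 Y0.000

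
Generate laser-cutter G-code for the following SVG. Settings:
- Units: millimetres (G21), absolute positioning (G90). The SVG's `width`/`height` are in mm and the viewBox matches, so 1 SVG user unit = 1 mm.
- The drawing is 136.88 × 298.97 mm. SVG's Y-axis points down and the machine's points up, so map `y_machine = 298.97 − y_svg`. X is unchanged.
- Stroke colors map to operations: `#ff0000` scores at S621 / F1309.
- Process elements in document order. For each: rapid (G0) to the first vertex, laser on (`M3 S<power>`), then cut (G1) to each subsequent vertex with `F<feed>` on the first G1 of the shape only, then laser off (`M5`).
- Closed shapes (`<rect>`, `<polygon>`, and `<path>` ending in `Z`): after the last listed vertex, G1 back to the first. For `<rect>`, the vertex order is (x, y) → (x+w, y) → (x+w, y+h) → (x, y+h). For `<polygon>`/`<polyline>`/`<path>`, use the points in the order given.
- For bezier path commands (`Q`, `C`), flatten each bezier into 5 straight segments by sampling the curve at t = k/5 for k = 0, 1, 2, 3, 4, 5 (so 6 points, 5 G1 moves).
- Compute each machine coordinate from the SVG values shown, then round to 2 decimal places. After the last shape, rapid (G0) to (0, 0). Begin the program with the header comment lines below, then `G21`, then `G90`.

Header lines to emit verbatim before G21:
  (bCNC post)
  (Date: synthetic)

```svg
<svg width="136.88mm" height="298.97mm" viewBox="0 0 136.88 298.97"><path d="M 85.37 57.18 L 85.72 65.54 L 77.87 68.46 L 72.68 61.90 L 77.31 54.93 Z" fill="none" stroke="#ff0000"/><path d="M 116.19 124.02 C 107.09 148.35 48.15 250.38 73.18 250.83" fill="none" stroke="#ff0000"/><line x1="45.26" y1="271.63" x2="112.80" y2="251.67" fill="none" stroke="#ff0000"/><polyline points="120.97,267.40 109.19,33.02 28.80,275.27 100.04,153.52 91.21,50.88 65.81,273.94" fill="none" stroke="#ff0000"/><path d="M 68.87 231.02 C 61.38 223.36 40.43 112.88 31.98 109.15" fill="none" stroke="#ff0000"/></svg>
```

viewBox `0 0 136.88 298.97` with mm width/height → 1 unit = 1 mm. Flip: y_m = 298.97 − y_svg.

**Shape 1** — `<path>` regular polygon, stroke `#ff0000` → score (S621, F1309). Machine vertices: (85.37,241.79) → (85.72,233.43) → (77.87,230.51) → (72.68,237.07) → (77.31,244.04) → (85.37,241.79). Closed: final G1 returns to the first vertex.

**Shape 2** — `<path>` cubic bezier, stroke `#ff0000` → score (S621, F1309). Control points (SVG): P0=(116.19,124.02), P1=(107.09,148.35), P2=(48.15,250.38), P3=(73.18,250.83); sampled at t=k/5. Machine vertices: (116.19,174.95) → (105.82,152.46) → (89.91,119.93) → (74.89,85.96) → (67.17,59.17) → (73.18,48.14). Open path.

**Shape 3** — `<line>` line segment, stroke `#ff0000` → score (S621, F1309). Machine vertices: (45.26,27.34) → (112.80,47.30). Open path.

**Shape 4** — `<polyline>` open polyline, stroke `#ff0000` → score (S621, F1309). Machine vertices: (120.97,31.57) → (109.19,265.95) → (28.80,23.70) → (100.04,145.45) → (91.21,248.09) → (65.81,25.03). Open path.

**Shape 5** — `<path>` cubic bezier, stroke `#ff0000` → score (S621, F1309). Control points (SVG): P0=(68.87,231.02), P1=(61.38,223.36), P2=(40.43,112.88), P3=(31.98,109.15); sampled at t=k/5. Machine vertices: (68.87,67.95) → (62.97,83.21) → (55.08,113.08) → (46.46,147.52) → (38.34,176.45) → (31.98,189.82). Open path.

(bCNC post)
(Date: synthetic)
G21
G90
G0 X85.37 Y241.79
M3 S621
G1 X85.72 Y233.43 F1309
G1 X77.87 Y230.51
G1 X72.68 Y237.07
G1 X77.31 Y244.04
G1 X85.37 Y241.79
M5
G0 X116.19 Y174.95
M3 S621
G1 X105.82 Y152.46 F1309
G1 X89.91 Y119.93
G1 X74.89 Y85.96
G1 X67.17 Y59.17
G1 X73.18 Y48.14
M5
G0 X45.26 Y27.34
M3 S621
G1 X112.80 Y47.30 F1309
M5
G0 X120.97 Y31.57
M3 S621
G1 X109.19 Y265.95 F1309
G1 X28.80 Y23.70
G1 X100.04 Y145.45
G1 X91.21 Y248.09
G1 X65.81 Y25.03
M5
G0 X68.87 Y67.95
M3 S621
G1 X62.97 Y83.21 F1309
G1 X55.08 Y113.08
G1 X46.46 Y147.52
G1 X38.34 Y176.45
G1 X31.98 Y189.82
M5
G0 X0.00 Y0.00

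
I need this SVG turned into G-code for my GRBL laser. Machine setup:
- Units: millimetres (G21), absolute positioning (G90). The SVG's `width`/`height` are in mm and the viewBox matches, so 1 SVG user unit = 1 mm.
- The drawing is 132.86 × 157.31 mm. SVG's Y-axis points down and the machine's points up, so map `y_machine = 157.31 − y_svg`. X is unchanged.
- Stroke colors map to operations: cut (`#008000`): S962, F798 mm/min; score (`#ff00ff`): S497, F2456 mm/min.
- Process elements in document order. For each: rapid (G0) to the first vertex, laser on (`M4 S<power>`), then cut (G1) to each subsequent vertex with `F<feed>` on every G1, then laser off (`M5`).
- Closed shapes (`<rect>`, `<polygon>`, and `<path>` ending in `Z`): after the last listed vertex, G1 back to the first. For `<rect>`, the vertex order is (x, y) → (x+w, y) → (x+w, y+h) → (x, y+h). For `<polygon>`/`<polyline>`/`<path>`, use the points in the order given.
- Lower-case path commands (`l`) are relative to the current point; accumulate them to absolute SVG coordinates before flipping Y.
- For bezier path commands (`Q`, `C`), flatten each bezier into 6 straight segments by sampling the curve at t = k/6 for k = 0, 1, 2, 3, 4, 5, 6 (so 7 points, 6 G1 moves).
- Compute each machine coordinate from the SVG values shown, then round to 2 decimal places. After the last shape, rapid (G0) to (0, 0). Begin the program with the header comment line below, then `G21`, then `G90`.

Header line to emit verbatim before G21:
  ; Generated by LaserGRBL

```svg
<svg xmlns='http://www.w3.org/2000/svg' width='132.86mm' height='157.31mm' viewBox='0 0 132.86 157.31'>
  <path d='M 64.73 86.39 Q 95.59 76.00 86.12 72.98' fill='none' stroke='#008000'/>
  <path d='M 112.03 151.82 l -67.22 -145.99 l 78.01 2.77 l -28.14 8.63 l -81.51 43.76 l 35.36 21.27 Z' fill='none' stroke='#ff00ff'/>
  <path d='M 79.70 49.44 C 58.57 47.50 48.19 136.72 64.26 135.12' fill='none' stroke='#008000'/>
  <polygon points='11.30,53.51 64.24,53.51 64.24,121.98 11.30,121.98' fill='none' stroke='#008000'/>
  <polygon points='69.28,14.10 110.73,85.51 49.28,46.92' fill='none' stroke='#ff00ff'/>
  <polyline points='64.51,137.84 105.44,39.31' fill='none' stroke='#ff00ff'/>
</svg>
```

Since the viewBox matches the mm dimensions, user units are millimetres directly. The only transform is the Y-flip y_m = 157.31 − y_svg.

Shape 1 is a quadratic bezier drawn with `<path>`. Its stroke #008000 means cut at S962, F798. After flipping Y the toolpath is (64.73,70.92) → (73.90,74.18) → (80.82,77.03) → (85.51,79.47) → (87.95,81.50) → (88.16,83.12) → (86.12,84.33).

Shape 2 is a closed polygon drawn with `<path>`. Its stroke #ff00ff means score at S497, F2456. After flipping Y the toolpath is (112.03,5.49) → (44.81,151.48) → (122.82,148.71) → (94.68,140.08) → (13.17,96.32) → (48.53,75.05) → (112.03,5.49), returning to the start.

Shape 3 is a cubic bezier drawn with `<path>`. Its stroke #008000 means cut at S962, F798. After flipping Y the toolpath is (79.70,107.87) → (70.10,102.09) → (62.73,86.16) → (58.03,65.16) → (56.43,44.12) → (58.36,28.12) → (64.26,22.19).

Shape 4 is a rectangle drawn with `<polygon>`. Its stroke #008000 means cut at S962, F798. After flipping Y the toolpath is (11.30,103.80) → (64.24,103.80) → (64.24,35.33) → (11.30,35.33) → (11.30,103.80), returning to the start.

Shape 5 is a closed polygon drawn with `<polygon>`. Its stroke #ff00ff means score at S497, F2456. After flipping Y the toolpath is (69.28,143.21) → (110.73,71.80) → (49.28,110.39) → (69.28,143.21), returning to the start.

Shape 6 is a line segment drawn with `<polyline>`. Its stroke #ff00ff means score at S497, F2456. After flipping Y the toolpath is (64.51,19.47) → (105.44,118.00).

; Generated by LaserGRBL
G21
G90
G0 X64.73 Y70.92
M4 S962
G1 X73.90 Y74.18 F798
G1 X80.82 Y77.03 F798
G1 X85.51 Y79.47 F798
G1 X87.95 Y81.50 F798
G1 X88.16 Y83.12 F798
G1 X86.12 Y84.33 F798
M5
G0 X112.03 Y5.49
M4 S497
G1 X44.81 Y151.48 F2456
G1 X122.82 Y148.71 F2456
G1 X94.68 Y140.08 F2456
G1 X13.17 Y96.32 F2456
G1 X48.53 Y75.05 F2456
G1 X112.03 Y5.49 F2456
M5
G0 X79.70 Y107.87
M4 S962
G1 X70.10 Y102.09 F798
G1 X62.73 Y86.16 F798
G1 X58.03 Y65.16 F798
G1 X56.43 Y44.12 F798
G1 X58.36 Y28.12 F798
G1 X64.26 Y22.19 F798
M5
G0 X11.30 Y103.80
M4 S962
G1 X64.24 Y103.80 F798
G1 X64.24 Y35.33 F798
G1 X11.30 Y35.33 F798
G1 X11.30 Y103.80 F798
M5
G0 X69.28 Y143.21
M4 S497
G1 X110.73 Y71.80 F2456
G1 X49.28 Y110.39 F2456
G1 X69.28 Y143.21 F2456
M5
G0 X64.51 Y19.47
M4 S497
G1 X105.44 Y118.00 F2456
M5
G0 X0.00 Y0.00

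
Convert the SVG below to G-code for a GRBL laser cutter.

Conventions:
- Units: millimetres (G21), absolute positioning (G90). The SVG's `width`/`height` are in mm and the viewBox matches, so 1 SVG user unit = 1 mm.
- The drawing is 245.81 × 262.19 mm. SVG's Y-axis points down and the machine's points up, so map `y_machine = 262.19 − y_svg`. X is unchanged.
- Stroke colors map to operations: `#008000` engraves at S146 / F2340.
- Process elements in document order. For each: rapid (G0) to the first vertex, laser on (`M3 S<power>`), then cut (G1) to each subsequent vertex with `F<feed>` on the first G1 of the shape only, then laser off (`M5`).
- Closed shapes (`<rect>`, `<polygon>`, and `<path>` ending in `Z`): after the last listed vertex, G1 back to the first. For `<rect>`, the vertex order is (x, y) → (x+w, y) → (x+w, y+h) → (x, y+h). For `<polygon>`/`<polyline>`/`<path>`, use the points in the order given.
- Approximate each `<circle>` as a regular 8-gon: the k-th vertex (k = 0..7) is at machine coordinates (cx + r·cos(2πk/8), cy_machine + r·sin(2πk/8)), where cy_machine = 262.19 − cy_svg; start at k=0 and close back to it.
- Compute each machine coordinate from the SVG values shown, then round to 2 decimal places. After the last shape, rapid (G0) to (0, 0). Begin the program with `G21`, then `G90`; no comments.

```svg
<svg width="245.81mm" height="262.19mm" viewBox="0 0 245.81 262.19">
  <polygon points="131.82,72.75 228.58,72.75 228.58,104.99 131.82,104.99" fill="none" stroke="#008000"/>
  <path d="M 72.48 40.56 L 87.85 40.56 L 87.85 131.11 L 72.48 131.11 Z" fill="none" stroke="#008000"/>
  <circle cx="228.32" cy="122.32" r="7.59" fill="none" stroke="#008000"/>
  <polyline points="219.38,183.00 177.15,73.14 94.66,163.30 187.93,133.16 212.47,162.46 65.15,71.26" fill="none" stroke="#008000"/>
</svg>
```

G21
G90
G0 X131.82 Y189.44
M3 S146
G1 X228.58 Y189.44 F2340
G1 X228.58 Y157.20
G1 X131.82 Y157.20
G1 X131.82 Y189.44
M5
G0 X72.48 Y221.63
M3 S146
G1 X87.85 Y221.63 F2340
G1 X87.85 Y131.08
G1 X72.48 Y131.08
G1 X72.48 Y221.63
M5
G0 X235.91 Y139.87
M3 S146
G1 X233.69 Y145.24 F2340
G1 X228.32 Y147.46
G1 X222.95 Y145.24
G1 X220.73 Y139.87
G1 X222.95 Y134.50
G1 X228.32 Y132.28
G1 X233.69 Y134.50
G1 X235.91 Y139.87
M5
G0 X219.38 Y79.19
M3 S146
G1 X177.15 Y189.05 F2340
G1 X94.66 Y98.89
G1 X187.93 Y129.03
G1 X212.47 Y99.73
G1 X65.15 Y190.93
M5
G0 X0.00 Y0.00

viewBox `0 0 245.81 262.19` with mm width/height → 1 unit = 1 mm. Flip: y_m = 262.19 − y_svg.

**Shape 1** — `<polygon>` rectangle, stroke `#008000` → engrave (S146, F2340). Machine vertices: (131.82,189.44) → (228.58,189.44) → (228.58,157.20) → (131.82,157.20) → (131.82,189.44). Closed: final G1 returns to the first vertex.

**Shape 2** — `<path>` rectangle, stroke `#008000` → engrave (S146, F2340). Machine vertices: (72.48,221.63) → (87.85,221.63) → (87.85,131.08) → (72.48,131.08) → (72.48,221.63). Closed: final G1 returns to the first vertex.

**Shape 3** — `<circle>` circle, stroke `#008000` → engrave (S146, F2340). Machine vertices: (235.91,139.87) → (233.69,145.24) → (228.32,147.46) → (222.95,145.24) → (220.73,139.87) → (222.95,134.50) → (228.32,132.28) → (233.69,134.50) → (235.91,139.87). Closed: final G1 returns to the first vertex.

**Shape 4** — `<polyline>` open polyline, stroke `#008000` → engrave (S146, F2340). Machine vertices: (219.38,79.19) → (177.15,189.05) → (94.66,98.89) → (187.93,129.03) → (212.47,99.73) → (65.15,190.93). Open path.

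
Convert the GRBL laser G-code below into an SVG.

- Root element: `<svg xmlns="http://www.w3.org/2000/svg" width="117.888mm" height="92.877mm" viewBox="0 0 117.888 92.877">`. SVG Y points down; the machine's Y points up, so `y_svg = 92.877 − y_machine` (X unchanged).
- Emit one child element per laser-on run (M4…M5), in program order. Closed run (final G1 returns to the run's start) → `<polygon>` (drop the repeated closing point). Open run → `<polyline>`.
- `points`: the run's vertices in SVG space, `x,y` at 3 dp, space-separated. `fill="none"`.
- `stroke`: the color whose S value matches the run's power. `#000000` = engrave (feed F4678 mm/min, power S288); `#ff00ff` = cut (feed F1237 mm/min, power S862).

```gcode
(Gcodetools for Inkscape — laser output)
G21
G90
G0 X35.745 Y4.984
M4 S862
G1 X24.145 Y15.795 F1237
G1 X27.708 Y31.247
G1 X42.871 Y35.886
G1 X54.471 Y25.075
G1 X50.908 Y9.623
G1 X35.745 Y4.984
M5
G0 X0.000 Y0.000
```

Machine Y-up, SVG Y-down with viewBox height 92.877, so y_svg = 92.877 − y_machine; X carries over. Every run uses S862, so all elements get stroke `#ff00ff` (cut).

Run 1: The run returns to its start, so emit a `<polygon>` with points (Y-flipped): 35.745,87.893 24.145,77.082 27.708,61.630 42.871,56.991 54.471,67.802 50.908,83.254.

<svg xmlns="http://www.w3.org/2000/svg" width="117.888mm" height="92.877mm" viewBox="0 0 117.888 92.877">
  <polygon points="35.745,87.893 24.145,77.082 27.708,61.630 42.871,56.991 54.471,67.802 50.908,83.254" fill="none" stroke="#ff00ff"/>
</svg>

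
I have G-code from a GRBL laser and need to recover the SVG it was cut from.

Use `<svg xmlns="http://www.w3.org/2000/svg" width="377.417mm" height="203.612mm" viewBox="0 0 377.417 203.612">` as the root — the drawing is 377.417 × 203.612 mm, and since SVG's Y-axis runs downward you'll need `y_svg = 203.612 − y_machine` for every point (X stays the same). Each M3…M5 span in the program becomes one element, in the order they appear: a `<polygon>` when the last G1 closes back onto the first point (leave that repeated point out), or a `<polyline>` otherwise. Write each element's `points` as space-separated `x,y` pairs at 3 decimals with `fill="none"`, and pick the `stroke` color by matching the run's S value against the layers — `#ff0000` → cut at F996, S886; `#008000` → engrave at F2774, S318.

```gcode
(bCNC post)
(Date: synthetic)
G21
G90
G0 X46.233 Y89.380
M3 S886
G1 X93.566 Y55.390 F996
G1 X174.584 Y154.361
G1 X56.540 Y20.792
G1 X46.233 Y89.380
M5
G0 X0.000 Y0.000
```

y_svg = 203.612 − y_m. Every run uses S886, so all elements get stroke `#ff0000` (cut).

[1] closed run; points: 46.233,114.232 93.566,148.222 174.584,49.251 56.540,182.820

<svg xmlns="http://www.w3.org/2000/svg" width="377.417mm" height="203.612mm" viewBox="0 0 377.417 203.612">
  <polygon points="46.233,114.232 93.566,148.222 174.584,49.251 56.540,182.820" fill="none" stroke="#ff0000"/>
</svg>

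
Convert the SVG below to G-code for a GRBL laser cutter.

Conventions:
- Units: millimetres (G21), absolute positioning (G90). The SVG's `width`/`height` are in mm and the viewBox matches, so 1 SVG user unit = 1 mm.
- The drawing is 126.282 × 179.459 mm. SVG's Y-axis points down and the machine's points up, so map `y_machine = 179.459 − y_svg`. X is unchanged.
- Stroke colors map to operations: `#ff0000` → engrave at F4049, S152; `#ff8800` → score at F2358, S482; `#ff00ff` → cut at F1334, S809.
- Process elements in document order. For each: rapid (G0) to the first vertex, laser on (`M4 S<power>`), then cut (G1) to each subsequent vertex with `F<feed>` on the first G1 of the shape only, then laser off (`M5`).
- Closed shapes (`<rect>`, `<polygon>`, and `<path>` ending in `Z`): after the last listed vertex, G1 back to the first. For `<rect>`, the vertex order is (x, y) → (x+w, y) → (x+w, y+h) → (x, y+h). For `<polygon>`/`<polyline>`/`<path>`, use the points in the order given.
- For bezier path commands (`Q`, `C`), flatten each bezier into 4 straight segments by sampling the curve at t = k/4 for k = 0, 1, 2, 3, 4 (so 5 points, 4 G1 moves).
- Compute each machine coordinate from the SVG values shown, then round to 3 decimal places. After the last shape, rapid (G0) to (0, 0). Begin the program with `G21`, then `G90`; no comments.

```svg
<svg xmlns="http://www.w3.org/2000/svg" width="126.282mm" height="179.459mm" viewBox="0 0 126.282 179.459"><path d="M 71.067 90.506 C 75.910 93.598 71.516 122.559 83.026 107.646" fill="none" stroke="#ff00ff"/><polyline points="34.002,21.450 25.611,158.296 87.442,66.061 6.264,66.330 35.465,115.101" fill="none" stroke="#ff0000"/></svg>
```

G21
G90
G0 X71.067 Y88.953
M4 S809
G1 X73.360 Y82.873 F1334
G1 X74.546 Y73.631
G1 X76.983 Y67.765
G1 X83.026 Y71.813
M5
G0 X34.002 Y158.009
M4 S152
G1 X25.611 Y21.163 F4049
G1 X87.442 Y113.398
G1 X6.264 Y113.129
G1 X35.465 Y64.358
M5
G0 X0.000 Y0.000

Since the viewBox matches the mm dimensions, user units are millimetres directly. The only transform is the Y-flip y_m = 179.459 − y_svg.

Shape 1 is a cubic bezier drawn with `<path>`. Its stroke #ff00ff means cut at S809, F1334. After flipping Y the toolpath is (71.067,88.953) → (73.360,82.873) → (74.546,73.631) → (76.983,67.765) → (83.026,71.813).

Shape 2 is a open polyline drawn with `<polyline>`. Its stroke #ff0000 means engrave at S152, F4049. After flipping Y the toolpath is (34.002,158.009) → (25.611,21.163) → (87.442,113.398) → (6.264,113.129) → (35.465,64.358).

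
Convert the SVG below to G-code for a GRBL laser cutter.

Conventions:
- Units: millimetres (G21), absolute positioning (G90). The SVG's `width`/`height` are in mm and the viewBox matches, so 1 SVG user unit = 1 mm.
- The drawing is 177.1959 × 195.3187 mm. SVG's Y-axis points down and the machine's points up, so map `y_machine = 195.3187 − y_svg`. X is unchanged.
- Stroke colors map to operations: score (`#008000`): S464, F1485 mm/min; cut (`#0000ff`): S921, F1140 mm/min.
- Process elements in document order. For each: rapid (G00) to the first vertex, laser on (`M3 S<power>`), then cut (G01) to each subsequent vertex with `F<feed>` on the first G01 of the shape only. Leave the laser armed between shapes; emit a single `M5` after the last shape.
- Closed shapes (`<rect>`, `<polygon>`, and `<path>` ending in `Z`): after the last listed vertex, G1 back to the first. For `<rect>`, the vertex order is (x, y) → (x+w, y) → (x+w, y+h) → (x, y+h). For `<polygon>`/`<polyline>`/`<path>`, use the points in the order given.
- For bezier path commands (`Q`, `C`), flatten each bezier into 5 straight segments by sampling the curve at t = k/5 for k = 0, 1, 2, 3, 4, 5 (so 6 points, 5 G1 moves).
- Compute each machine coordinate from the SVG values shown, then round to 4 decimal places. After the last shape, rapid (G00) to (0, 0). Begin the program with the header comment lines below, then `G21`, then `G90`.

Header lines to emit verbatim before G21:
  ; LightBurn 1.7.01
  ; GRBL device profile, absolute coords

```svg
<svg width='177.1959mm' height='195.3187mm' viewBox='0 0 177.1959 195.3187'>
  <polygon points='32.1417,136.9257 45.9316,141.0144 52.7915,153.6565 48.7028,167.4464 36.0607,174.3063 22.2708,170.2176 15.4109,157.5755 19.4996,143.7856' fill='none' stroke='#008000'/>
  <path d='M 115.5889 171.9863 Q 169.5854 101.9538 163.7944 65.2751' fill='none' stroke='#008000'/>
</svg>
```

viewBox `0 0 177.1959 195.3187` with mm width/height → 1 unit = 1 mm. Flip: y_m = 195.3187 − y_svg.

**Shape 1** — `<polygon>` regular polygon, stroke `#008000` → score (S464, F1485). Machine vertices: (32.1417,58.3930) → (45.9316,54.3043) → (52.7915,41.6622) → (48.7028,27.8723) → (36.0607,21.0124) → (22.2708,25.1011) → (15.4109,37.7432) → (19.4996,51.5331) → (32.1417,58.3930). Closed: final G1 returns to the first vertex.

**Shape 2** — `<path>` quadratic bezier, stroke `#008000` → score (S464, F1485). Control points (SVG): P0=(115.5889,171.9863), P1=(169.5854,101.9538), P2=(163.7944,65.2751); sampled at t=k/5. Machine vertices: (115.5889,23.3324) → (134.7960,50.0112) → (149.2201,74.0218) → (158.8612,95.3640) → (163.7193,114.0380) → (163.7944,130.0436). Open path.

; LightBurn 1.7.01
; GRBL device profile, absolute coords
G21
G90
G00 X32.1417 Y58.3930
M3 S464
G01 X45.9316 Y54.3043 F1485
G01 X52.7915 Y41.6622
G01 X48.7028 Y27.8723
G01 X36.0607 Y21.0124
G01 X22.2708 Y25.1011
G01 X15.4109 Y37.7432
G01 X19.4996 Y51.5331
G01 X32.1417 Y58.3930
G00 X115.5889 Y23.3324
M3 S464
G01 X134.7960 Y50.0112 F1485
G01 X149.2201 Y74.0218
G01 X158.8612 Y95.3640
G01 X163.7193 Y114.0380
G01 X163.7944 Y130.0436
M5
G00 X0.0000 Y0.0000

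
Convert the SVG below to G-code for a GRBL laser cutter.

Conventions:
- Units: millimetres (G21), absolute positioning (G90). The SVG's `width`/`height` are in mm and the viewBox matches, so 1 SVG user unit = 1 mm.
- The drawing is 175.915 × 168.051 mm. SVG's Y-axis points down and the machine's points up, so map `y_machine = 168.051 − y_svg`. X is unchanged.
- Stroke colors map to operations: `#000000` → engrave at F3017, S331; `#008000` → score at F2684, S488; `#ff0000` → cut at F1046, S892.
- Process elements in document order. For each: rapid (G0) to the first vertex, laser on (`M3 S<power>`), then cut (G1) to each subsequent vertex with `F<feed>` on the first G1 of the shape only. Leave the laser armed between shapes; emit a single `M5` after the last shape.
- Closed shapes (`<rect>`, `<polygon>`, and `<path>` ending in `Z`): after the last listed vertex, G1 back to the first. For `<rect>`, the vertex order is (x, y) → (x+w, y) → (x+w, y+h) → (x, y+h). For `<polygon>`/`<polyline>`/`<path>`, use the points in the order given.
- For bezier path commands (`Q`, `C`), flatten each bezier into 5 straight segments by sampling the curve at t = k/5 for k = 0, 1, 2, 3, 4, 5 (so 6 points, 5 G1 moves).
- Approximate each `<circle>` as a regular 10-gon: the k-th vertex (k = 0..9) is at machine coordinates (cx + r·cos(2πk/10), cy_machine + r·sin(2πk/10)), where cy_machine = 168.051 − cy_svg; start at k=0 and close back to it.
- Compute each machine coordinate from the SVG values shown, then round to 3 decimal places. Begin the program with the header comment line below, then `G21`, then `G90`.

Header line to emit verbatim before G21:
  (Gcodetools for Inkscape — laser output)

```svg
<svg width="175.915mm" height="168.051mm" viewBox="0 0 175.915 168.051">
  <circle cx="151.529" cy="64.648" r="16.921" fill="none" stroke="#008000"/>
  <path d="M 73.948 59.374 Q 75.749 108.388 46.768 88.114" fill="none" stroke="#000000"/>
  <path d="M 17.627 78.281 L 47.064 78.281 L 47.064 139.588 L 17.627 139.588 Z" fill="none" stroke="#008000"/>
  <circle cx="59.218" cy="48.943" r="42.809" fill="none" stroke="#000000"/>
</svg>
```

1 u = 1 mm; y_m = 168.051 − y.

[1] `<circle>` circle, #008000→score S488 F2684: (168.450,103.403) → (165.218,113.349) → (156.758,119.496) → (146.300,119.496) → (137.840,113.349) → (134.608,103.403) → (137.840,93.457) → (146.300,87.310) → (156.758,87.310) → (165.218,93.457) → (168.450,103.403) (closed)

[2] `<path>` quadratic bezier, #000000→engrave S331 F3017: (73.948,108.677) → (73.437,91.843) → (70.464,80.552) → (65.028,74.804) → (57.129,74.599) → (46.768,79.937)

[3] `<path>` rectangle, #008000→score S488 F2684: (17.627,89.770) → (47.064,89.770) → (47.064,28.463) → (17.627,28.463) → (17.627,89.770) (closed)

[4] `<circle>` circle, #000000→engrave S331 F3017: (102.027,119.108) → (93.851,144.270) → (72.447,159.822) → (45.989,159.822) → (24.585,144.270) → (16.409,119.108) → (24.585,93.946) → (45.989,78.394) → (72.447,78.394) → (93.851,93.946) → (102.027,119.108) (closed)

(Gcodetools for Inkscape — laser output)
G21
G90
G0 X168.450 Y103.403
M3 S488
G1 X165.218 Y113.349 F2684
G1 X156.758 Y119.496
G1 X146.300 Y119.496
G1 X137.840 Y113.349
G1 X134.608 Y103.403
G1 X137.840 Y93.457
G1 X146.300 Y87.310
G1 X156.758 Y87.310
G1 X165.218 Y93.457
G1 X168.450 Y103.403
G0 X73.948 Y108.677
M3 S331
G1 X73.437 Y91.843 F3017
G1 X70.464 Y80.552
G1 X65.028 Y74.804
G1 X57.129 Y74.599
G1 X46.768 Y79.937
G0 X17.627 Y89.770
M3 S488
G1 X47.064 Y89.770 F2684
G1 X47.064 Y28.463
G1 X17.627 Y28.463
G1 X17.627 Y89.770
G0 X102.027 Y119.108
M3 S331
G1 X93.851 Y144.270 F3017
G1 X72.447 Y159.822
G1 X45.989 Y159.822
G1 X24.585 Y144.270
G1 X16.409 Y119.108
G1 X24.585 Y93.946
G1 X45.989 Y78.394
G1 X72.447 Y78.394
G1 X93.851 Y93.946
G1 X102.027 Y119.108
M5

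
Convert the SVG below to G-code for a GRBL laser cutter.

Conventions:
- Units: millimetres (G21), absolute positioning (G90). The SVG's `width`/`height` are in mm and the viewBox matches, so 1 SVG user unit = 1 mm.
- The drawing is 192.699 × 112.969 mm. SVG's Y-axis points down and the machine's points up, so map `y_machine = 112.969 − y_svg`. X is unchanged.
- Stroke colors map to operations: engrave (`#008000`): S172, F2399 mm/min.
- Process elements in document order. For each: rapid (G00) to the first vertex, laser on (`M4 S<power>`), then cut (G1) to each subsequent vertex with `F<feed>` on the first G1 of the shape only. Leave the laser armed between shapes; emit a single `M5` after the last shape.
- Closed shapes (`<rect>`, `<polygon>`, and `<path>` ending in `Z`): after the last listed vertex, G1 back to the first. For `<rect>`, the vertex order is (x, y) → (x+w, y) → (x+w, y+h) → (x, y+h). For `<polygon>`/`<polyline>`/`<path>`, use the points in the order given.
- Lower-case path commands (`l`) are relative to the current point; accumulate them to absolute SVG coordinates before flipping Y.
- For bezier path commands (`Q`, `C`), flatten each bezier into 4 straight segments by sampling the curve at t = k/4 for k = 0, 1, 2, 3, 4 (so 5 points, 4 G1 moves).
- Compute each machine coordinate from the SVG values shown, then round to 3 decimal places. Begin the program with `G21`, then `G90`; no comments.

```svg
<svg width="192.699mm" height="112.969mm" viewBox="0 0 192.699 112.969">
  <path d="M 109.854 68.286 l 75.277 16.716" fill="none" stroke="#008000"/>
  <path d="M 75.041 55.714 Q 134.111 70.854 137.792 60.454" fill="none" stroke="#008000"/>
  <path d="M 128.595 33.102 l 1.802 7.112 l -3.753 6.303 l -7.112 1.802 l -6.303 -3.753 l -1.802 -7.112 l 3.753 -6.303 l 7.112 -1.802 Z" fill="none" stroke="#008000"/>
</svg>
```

G21
G90
G00 X109.854 Y44.683
M4 S172
G1 X185.131 Y27.967 F2399
G00 X75.041 Y57.255
M4 S172
G1 X101.114 Y51.281 F2399
G1 X120.264 Y48.500
G1 X132.490 Y48.911
G1 X137.792 Y52.515
G00 X128.595 Y79.867
M4 S172
G1 X130.397 Y72.755 F2399
G1 X126.644 Y66.452
G1 X119.532 Y64.650
G1 X113.229 Y68.403
G1 X111.427 Y75.515
G1 X115.180 Y81.818
G1 X122.292 Y83.620
G1 X128.595 Y79.867
M5

Since the viewBox matches the mm dimensions, user units are millimetres directly. The only transform is the Y-flip y_m = 112.969 − y_svg.

Shape 1 is a line segment drawn with `<path>`. Its stroke #008000 means engrave at S172, F2399. After flipping Y the toolpath is (109.854,44.683) → (185.131,27.967).

Shape 2 is a quadratic bezier drawn with `<path>`. Its stroke #008000 means engrave at S172, F2399. After flipping Y the toolpath is (75.041,57.255) → (101.114,51.281) → (120.264,48.500) → (132.490,48.911) → (137.792,52.515).

Shape 3 is a regular polygon drawn with `<path>`. Its stroke #008000 means engrave at S172, F2399. After flipping Y the toolpath is (128.595,79.867) → (130.397,72.755) → (126.644,66.452) → (119.532,64.650) → (113.229,68.403) → (111.427,75.515) → (115.180,81.818) → (122.292,83.620) → (128.595,79.867), returning to the start.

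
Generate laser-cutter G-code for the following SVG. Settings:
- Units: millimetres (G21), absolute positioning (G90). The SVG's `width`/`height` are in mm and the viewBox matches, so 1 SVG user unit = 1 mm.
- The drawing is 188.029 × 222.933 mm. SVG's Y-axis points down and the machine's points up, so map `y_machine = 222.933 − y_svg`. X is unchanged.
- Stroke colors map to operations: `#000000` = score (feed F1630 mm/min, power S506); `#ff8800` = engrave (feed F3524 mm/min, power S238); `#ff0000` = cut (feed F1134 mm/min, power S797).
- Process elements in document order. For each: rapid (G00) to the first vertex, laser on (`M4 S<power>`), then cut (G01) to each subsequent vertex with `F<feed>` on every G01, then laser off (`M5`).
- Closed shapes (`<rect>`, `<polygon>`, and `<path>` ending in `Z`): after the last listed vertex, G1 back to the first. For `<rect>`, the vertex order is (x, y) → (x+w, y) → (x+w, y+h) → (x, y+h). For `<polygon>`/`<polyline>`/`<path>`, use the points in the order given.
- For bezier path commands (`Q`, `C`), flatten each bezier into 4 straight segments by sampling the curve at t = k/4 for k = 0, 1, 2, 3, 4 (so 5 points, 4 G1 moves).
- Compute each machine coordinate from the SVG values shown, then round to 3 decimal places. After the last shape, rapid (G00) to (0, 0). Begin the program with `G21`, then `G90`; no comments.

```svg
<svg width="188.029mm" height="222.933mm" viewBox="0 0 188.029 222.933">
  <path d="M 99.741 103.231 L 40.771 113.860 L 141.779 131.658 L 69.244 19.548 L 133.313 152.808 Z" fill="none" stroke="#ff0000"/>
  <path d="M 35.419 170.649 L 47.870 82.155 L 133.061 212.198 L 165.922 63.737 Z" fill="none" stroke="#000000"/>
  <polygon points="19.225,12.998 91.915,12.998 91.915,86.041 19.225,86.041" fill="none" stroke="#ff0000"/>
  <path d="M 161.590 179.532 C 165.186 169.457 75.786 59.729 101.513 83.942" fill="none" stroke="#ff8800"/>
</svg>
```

G21
G90
G00 X99.741 Y119.702
M4 S797
G01 X40.771 Y109.073 F1134
G01 X141.779 Y91.275 F1134
G01 X69.244 Y203.385 F1134
G01 X133.313 Y70.125 F1134
G01 X99.741 Y119.702 F1134
M5
G00 X35.419 Y52.284
M4 S506
G01 X47.870 Y140.778 F1630
G01 X133.061 Y10.735 F1630
G01 X165.922 Y159.196 F1630
G01 X35.419 Y52.284 F1630
M5
G00 X19.225 Y209.935
M4 S797
G01 X91.915 Y209.935 F1134
G01 X91.915 Y136.892 F1134
G01 X19.225 Y136.892 F1134
G01 X19.225 Y209.935 F1134
M5
G00 X161.590 Y43.401
M4 S238
G01 X150.102 Y65.992 F3524
G01 X123.252 Y104.054 F3524
G01 X100.552 Y135.687 F3524
G01 X101.513 Y138.991 F3524
M5
G00 X0.000 Y0.000

viewBox `0 0 188.029 222.933` with mm width/height → 1 unit = 1 mm. Flip: y_m = 222.933 − y_svg.

**Shape 1** — `<path>` closed polygon, stroke `#ff0000` → cut (S797, F1134). Machine vertices: (99.741,119.702) → (40.771,109.073) → (141.779,91.275) → (69.244,203.385) → (133.313,70.125) → (99.741,119.702). Closed: final G1 returns to the first vertex.

**Shape 2** — `<path>` closed polygon, stroke `#000000` → score (S506, F1630). Machine vertices: (35.419,52.284) → (47.870,140.778) → (133.061,10.735) → (165.922,159.196) → (35.419,52.284). Closed: final G1 returns to the first vertex.

**Shape 3** — `<polygon>` rectangle, stroke `#ff0000` → cut (S797, F1134). Machine vertices: (19.225,209.935) → (91.915,209.935) → (91.915,136.892) → (19.225,136.892) → (19.225,209.935). Closed: final G1 returns to the first vertex.

**Shape 4** — `<path>` cubic bezier, stroke `#ff8800` → engrave (S238, F3524). Control points (SVG): P0=(161.590,179.532), P1=(165.186,169.457), P2=(75.786,59.729), P3=(101.513,83.942); sampled at t=k/4. Machine vertices: (161.590,43.401) → (150.102,65.992) → (123.252,104.054) → (100.552,135.687) → (101.513,138.991). Open path.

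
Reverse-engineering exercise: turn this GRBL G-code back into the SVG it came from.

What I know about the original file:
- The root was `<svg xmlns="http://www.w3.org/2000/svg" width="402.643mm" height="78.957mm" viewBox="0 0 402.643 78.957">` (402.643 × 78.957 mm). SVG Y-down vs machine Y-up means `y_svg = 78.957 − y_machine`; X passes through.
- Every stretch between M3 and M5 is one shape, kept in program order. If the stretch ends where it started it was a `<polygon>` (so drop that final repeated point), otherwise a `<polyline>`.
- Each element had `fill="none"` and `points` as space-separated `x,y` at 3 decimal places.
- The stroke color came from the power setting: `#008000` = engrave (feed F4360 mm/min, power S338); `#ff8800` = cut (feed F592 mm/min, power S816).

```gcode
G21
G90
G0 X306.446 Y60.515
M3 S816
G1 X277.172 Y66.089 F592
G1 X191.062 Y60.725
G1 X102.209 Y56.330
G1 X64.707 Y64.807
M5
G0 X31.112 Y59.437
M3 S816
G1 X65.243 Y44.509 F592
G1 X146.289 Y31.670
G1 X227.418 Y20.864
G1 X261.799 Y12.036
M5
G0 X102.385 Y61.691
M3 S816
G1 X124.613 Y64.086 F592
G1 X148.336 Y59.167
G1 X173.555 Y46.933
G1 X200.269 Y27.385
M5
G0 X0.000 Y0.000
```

Machine Y-up, SVG Y-down with viewBox height 78.957, so y_svg = 78.957 − y_machine; X carries over. Every run uses S816, so all elements get stroke `#ff8800` (cut).

Run 1: The run is open, so emit a `<polyline>` with points (Y-flipped): 306.446,18.442 277.172,12.868 191.062,18.232 102.209,22.627 64.707,14.150.

Run 2: The run is open, so emit a `<polyline>` with points (Y-flipped): 31.112,19.520 65.243,34.448 146.289,47.287 227.418,58.093 261.799,66.921.

Run 3: The run is open, so emit a `<polyline>` with points (Y-flipped): 102.385,17.266 124.613,14.871 148.336,19.790 173.555,32.024 200.269,51.572.

<svg xmlns="http://www.w3.org/2000/svg" width="402.643mm" height="78.957mm" viewBox="0 0 402.643 78.957">
  <polyline points="306.446,18.442 277.172,12.868 191.062,18.232 102.209,22.627 64.707,14.150" fill="none" stroke="#ff8800"/>
  <polyline points="31.112,19.520 65.243,34.448 146.289,47.287 227.418,58.093 261.799,66.921" fill="none" stroke="#ff8800"/>
  <polyline points="102.385,17.266 124.613,14.871 148.336,19.790 173.555,32.024 200.269,51.572" fill="none" stroke="#ff8800"/>
</svg>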